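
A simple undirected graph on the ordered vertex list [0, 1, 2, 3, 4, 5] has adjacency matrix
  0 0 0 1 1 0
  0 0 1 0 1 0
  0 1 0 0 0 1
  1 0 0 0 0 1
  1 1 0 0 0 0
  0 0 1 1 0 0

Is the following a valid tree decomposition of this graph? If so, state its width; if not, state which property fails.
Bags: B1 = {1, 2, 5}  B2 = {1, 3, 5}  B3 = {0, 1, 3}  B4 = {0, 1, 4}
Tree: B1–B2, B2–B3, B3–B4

Checking the three conditions: (i) the bags cover all of {0, 1, 2, 3, 4, 5}; (ii) for each edge, some bag contains both endpoints; (iii) the bags containing any fixed vertex form a subtree. All hold, so the decomposition is valid with width 3 − 1 = 2.

Yes; width 2.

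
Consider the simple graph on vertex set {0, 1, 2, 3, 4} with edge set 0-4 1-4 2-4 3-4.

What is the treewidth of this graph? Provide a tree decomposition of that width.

The largest bag has 2 vertices, giving width 1; this decomposition certifies tw(G) ≤ 1. Any graph with an edge has treewidth ≥ 1, and G has the edge 4–1. The upper and lower bounds meet at 1, so that is the treewidth.

Treewidth 1.
One optimal decomposition is:
Bags: B1 = {1, 4}  B2 = {3, 4}  B3 = {0, 4}  B4 = {2, 4}
Tree: B1–B2, B2–B3, B2–B4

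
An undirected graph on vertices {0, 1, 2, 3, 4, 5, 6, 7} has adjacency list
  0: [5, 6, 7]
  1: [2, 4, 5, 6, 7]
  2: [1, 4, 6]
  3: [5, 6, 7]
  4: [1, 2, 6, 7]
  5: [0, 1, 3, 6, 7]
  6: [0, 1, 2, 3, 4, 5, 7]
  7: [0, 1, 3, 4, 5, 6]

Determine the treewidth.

3

A width-3 tree decomposition is:
Bags: B1 = {1, 5, 6, 7}  B2 = {1, 4, 6, 7}  B3 = {0, 5, 6, 7}  B4 = {1, 2, 4, 6}  B5 = {3, 5, 6, 7}
Tree: B1–B2, B1–B3, B2–B4, B3–B5
The largest bag has 4 vertices, giving width 3; this decomposition certifies tw(G) ≤ 3. On the other hand G contains the 4-clique {1, 2, 4, 6}. A clique must lie in a single bag of any decomposition, so no decomposition can have width below 3. The upper and lower bounds meet at 3, so that is the treewidth.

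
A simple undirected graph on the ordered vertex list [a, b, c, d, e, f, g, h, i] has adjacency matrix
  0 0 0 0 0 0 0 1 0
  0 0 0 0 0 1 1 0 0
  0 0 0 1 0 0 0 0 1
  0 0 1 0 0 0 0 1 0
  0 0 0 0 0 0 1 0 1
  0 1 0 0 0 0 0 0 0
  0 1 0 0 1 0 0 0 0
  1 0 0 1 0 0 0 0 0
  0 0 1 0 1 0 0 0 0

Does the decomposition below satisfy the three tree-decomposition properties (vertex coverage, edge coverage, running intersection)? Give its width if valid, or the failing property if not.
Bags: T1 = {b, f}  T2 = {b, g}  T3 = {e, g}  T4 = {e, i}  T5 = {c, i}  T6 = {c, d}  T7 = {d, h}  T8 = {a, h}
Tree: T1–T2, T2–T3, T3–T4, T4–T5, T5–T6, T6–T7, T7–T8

Checking the three conditions: (i) the bags cover all of {a, b, c, d, e, f, g, h, i}; (ii) for each edge, some bag contains both endpoints; (iii) the bags containing any fixed vertex form a subtree. All hold, so the decomposition is valid with width 2 − 1 = 1.

Yes; width 1.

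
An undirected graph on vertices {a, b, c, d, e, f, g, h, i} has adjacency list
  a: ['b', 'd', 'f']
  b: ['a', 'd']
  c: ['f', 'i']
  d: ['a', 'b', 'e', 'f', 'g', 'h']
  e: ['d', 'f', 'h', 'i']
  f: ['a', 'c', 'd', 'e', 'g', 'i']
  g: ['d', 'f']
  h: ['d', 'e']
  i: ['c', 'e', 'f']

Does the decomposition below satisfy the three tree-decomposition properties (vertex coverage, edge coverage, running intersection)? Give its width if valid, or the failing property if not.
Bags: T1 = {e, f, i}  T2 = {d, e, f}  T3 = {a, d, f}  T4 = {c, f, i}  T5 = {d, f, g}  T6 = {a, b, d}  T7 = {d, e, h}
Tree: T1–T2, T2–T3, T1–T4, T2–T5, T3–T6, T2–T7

Checking the three conditions: (i) the bags cover all of {a, b, c, d, e, f, g, h, i}; (ii) for each edge, some bag contains both endpoints; (iii) the bags containing any fixed vertex form a subtree. All hold, so the decomposition is valid with width 3 − 1 = 2.

Yes; width 2.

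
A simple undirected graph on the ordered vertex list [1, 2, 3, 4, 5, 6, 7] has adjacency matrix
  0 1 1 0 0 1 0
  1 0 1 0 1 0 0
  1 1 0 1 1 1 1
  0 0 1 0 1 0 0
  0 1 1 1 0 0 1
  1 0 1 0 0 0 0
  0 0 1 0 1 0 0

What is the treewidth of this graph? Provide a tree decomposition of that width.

The largest bag has 3 vertices, giving width 2; this decomposition certifies tw(G) ≤ 2. For the lower bound, the 3 vertices {1, 2, 3} are pairwise adjacent, and any tree decomposition puts a clique entirely inside one bag — forcing width ≥ 2. Hence tw(G) = 2 exactly.

Treewidth 2.
One optimal decomposition is:
Bags: B1 = {1, 2, 3}  B2 = {2, 3, 5}  B3 = {3, 5, 7}  B4 = {3, 4, 5}  B5 = {1, 3, 6}
Tree: B1–B2, B2–B3, B3–B4, B1–B5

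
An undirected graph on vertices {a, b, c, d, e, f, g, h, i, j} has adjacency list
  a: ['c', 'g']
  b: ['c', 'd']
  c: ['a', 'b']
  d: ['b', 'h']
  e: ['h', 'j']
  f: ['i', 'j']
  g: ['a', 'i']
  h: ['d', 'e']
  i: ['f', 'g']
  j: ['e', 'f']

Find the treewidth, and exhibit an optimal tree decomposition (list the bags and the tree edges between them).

Treewidth 2.
One such decomposition:
Bags: B1 = {e, f, j}  B2 = {e, f, h}  B3 = {d, f, h}  B4 = {b, d, f}  B5 = {b, c, f}  B6 = {a, c, f}  B7 = {a, f, g}  B8 = {f, g, i}
Tree: B1–B2, B2–B3, B3–B4, B4–B5, B5–B6, B6–B7, B7–B8

Each bag holds 3 vertices, so the decomposition has width 2, which upper-bounds the treewidth. Since f–j–e–h–d–b–c–a–g–i–f is a cycle in G, G is not acyclic. Forests are exactly the graphs of treewidth ≤ 1, so tw(G) ≥ 2. Therefore the treewidth is 2.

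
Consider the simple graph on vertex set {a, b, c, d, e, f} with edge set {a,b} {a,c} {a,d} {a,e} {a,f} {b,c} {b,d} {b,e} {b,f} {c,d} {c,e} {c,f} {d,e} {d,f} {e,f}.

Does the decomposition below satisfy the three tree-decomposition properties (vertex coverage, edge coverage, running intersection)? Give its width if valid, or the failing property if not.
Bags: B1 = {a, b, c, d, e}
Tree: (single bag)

A tree decomposition must satisfy three properties: every vertex lies in some bag; for every edge, both endpoints lie together in some bag; and for every vertex, the bags containing it form a connected subtree. Here vertex f appears in no bag, so the decomposition is invalid.

No — vertex f appears in no bag.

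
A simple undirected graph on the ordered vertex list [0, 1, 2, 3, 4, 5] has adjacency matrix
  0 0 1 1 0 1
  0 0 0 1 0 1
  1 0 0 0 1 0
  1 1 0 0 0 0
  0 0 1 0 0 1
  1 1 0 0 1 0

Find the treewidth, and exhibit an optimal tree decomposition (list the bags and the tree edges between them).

Treewidth 2.
One optimal decomposition is:
Bags: B1 = {1, 3, 5}  B2 = {0, 3, 5}  B3 = {0, 4, 5}  B4 = {0, 2, 4}
Tree: B1–B2, B2–B3, B3–B4

Each bag holds 3 vertices, so the decomposition has width 2, which upper-bounds the treewidth. Since 1–3–0–5–1 is a cycle in G, G is not acyclic. Forests are exactly the graphs of treewidth ≤ 1, so tw(G) ≥ 2. Therefore the treewidth is 2.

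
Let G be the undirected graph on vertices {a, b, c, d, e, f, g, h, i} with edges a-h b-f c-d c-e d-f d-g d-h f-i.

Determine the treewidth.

1

A width-1 tree decomposition is:
Bags: B1 = {d, f}  B2 = {c, d}  B3 = {c, e}  B4 = {d, g}  B5 = {d, h}  B6 = {b, f}  B7 = {f, i}  B8 = {a, h}
Tree: B1–B2, B2–B3, B1–B4, B4–B5, B1–B6, B1–B7, B5–B8
The largest bag has 2 vertices, giving width 1; this decomposition certifies tw(G) ≤ 1. G has an edge, so its treewidth is at least 1. Combining the bounds, tw(G) = 1.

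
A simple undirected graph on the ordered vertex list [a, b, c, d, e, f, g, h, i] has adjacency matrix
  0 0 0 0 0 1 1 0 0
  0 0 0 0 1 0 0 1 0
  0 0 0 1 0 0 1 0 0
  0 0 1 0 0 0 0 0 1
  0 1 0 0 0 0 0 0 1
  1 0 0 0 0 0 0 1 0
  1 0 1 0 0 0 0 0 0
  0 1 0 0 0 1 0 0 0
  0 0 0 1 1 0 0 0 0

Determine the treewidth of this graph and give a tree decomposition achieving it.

The largest bag has 3 vertices, giving width 2; this decomposition certifies tw(G) ≤ 2. The edges i–d–c–g–a–f–h–b–e–i form a cycle, so G is not a tree and its treewidth is at least 2. Combining the bounds, tw(G) = 2.

Treewidth 2.
Bags: B1 = {c, d, i}  B2 = {c, g, i}  B3 = {a, g, i}  B4 = {a, f, i}  B5 = {f, h, i}  B6 = {b, h, i}  B7 = {b, e, i}
Tree: B1–B2, B2–B3, B3–B4, B4–B5, B5–B6, B6–B7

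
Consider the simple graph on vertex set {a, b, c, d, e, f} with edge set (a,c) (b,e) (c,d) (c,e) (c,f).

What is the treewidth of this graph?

A width-1 tree decomposition is:
Bags: B1 = {c, e}  B2 = {c, f}  B3 = {a, c}  B4 = {c, d}  B5 = {b, e}
Tree: B1–B2, B2–B3, B2–B4, B1–B5
Every bag has size at most 2, so the width is 2 − 1 = 1 and tw(G) ≤ 1. Any graph with an edge has treewidth ≥ 1, and G has the edge e–c. Therefore the treewidth is 1.

1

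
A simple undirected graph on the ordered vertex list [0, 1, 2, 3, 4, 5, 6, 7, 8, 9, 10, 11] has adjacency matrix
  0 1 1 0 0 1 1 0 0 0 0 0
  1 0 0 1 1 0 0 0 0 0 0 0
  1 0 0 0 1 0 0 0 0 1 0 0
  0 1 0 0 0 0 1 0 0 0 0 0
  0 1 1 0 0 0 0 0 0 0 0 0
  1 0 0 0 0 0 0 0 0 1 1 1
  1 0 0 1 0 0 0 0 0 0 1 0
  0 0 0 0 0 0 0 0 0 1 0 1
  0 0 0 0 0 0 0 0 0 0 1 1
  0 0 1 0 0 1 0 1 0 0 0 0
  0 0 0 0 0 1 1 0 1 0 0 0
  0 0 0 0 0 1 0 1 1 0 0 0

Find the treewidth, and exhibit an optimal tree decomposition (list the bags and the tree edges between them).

Treewidth 3.
One optimal decomposition is:
Bags: B1 = {7, 8, 9, 11}  B2 = {5, 8, 9, 11}  B3 = {5, 8, 9, 10}  B4 = {2, 5, 9, 10}  B5 = {0, 2, 5, 10}  B6 = {0, 2, 6, 10}  B7 = {0, 2, 4, 6}  B8 = {0, 1, 4, 6}  B9 = {1, 3, 4, 6}
Tree: B1–B2, B2–B3, B3–B4, B4–B5, B5–B6, B6–B7, B7–B8, B8–B9

Every bag has size at most 4, so the width is 4 − 1 = 3 and tw(G) ≤ 3. For the lower bound: the 4 vertex sets {7,8,11}, {9}, {5}, {0,2,6,10} are disjoint, each induces a connected subgraph, and every pair is joined by at least one edge of G. Contracting each set to a single vertex therefore yields K_{4} as a minor, and since treewidth is minor-monotone, tw(G) ≥ tw(K_{4}) = 3. The upper and lower bounds meet at 3, so that is the treewidth.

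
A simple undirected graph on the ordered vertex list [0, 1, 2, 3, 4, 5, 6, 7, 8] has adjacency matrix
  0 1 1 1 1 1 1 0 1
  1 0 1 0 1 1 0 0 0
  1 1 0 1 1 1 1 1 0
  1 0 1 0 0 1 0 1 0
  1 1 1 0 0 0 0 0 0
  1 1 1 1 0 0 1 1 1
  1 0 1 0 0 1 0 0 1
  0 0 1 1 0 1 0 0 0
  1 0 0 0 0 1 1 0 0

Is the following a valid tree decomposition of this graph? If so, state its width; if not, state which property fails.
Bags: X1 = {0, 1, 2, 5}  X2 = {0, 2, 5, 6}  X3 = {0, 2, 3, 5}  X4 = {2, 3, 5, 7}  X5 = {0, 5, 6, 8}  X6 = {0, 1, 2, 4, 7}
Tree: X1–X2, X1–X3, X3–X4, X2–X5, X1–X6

A tree decomposition must satisfy three properties: every vertex lies in some bag; for every edge, both endpoints lie together in some bag; and for every vertex, the bags containing it form a connected subtree. Here bags containing vertex 7 are not connected in the tree, so the decomposition is invalid.

No — bags containing vertex 7 are not connected in the tree.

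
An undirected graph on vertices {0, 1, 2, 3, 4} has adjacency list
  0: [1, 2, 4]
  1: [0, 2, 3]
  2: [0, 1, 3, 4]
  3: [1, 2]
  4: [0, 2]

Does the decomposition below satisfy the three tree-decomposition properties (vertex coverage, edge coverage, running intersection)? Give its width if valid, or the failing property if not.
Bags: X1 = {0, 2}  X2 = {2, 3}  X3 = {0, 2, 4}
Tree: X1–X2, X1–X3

No — vertex 1 appears in no bag.

A tree decomposition must satisfy three properties: every vertex lies in some bag; for every edge, both endpoints lie together in some bag; and for every vertex, the bags containing it form a connected subtree. Here vertex 1 appears in no bag, so the decomposition is invalid.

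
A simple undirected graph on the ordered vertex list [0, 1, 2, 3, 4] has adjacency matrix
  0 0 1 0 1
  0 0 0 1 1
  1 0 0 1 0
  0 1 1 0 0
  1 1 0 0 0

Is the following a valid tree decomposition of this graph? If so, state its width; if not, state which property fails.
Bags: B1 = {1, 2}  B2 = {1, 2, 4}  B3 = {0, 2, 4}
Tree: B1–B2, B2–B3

A tree decomposition must satisfy three properties: every vertex lies in some bag; for every edge, both endpoints lie together in some bag; and for every vertex, the bags containing it form a connected subtree. Here vertex 3 appears in no bag, so the decomposition is invalid.

No — vertex 3 appears in no bag.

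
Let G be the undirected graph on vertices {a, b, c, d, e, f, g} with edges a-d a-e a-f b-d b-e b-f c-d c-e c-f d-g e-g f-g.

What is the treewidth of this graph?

3

A width-3 tree decomposition is:
Bags: B1 = {a, d, e, f}  B2 = {d, e, f, g}  B3 = {b, d, e, f}  B4 = {c, d, e, f}
Tree: B1–B2, B2–B3, B3–B4
Each bag holds 4 vertices, so the decomposition has width 3, which upper-bounds the treewidth. For the lower bound: the 4 vertex sets {a,d}, {f,g}, {e}, {b} are disjoint, each induces a connected subgraph, and every pair is joined by at least one edge of G. Contracting each set to a single vertex therefore yields K_{4} as a minor, and since treewidth is minor-monotone, tw(G) ≥ tw(K_{4}) = 3. Combining the bounds, tw(G) = 3.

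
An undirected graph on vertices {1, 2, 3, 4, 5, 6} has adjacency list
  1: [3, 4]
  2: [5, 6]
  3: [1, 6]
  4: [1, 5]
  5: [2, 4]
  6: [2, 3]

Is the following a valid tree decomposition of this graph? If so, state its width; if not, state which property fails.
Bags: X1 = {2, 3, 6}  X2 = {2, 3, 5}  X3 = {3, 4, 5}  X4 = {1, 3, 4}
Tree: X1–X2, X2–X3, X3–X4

Yes; width 2.

Vertex coverage: the bags together contain {1, 2, 3, 4, 5, 6}, the full vertex set. Edge coverage: each edge of G has both endpoints in at least one bag. Running intersection: for every vertex, the bags containing it form a connected subtree. All three properties hold, so this is a valid tree decomposition of width max|bag| − 1 = 2, and hence tw(G) ≤ 2.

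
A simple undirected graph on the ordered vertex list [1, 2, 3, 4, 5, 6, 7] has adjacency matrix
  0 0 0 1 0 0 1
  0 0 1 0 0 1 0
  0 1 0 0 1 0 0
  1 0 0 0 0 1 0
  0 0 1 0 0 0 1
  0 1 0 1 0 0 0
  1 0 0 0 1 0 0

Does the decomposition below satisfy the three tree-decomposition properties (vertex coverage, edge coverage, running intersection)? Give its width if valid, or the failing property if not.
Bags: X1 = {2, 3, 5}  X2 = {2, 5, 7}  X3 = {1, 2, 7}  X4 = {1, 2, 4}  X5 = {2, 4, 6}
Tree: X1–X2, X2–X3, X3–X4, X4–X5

Yes; width 2.

Every vertex of G appears in some bag (union = {1, 2, 3, 4, 5, 6, 7}); every edge is covered by a bag; and for each vertex v the set of bags containing v is connected in the bag tree. The decomposition is therefore valid. The largest bag has 3 vertices, so the width is 2.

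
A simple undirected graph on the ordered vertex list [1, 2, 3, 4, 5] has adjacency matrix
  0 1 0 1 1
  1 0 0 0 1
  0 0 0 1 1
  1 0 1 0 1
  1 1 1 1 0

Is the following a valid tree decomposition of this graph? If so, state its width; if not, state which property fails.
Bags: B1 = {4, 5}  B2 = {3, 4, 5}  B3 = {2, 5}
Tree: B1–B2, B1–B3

No — vertex 1 appears in no bag.

A tree decomposition must satisfy three properties: every vertex lies in some bag; for every edge, both endpoints lie together in some bag; and for every vertex, the bags containing it form a connected subtree. Here vertex 1 appears in no bag, so the decomposition is invalid.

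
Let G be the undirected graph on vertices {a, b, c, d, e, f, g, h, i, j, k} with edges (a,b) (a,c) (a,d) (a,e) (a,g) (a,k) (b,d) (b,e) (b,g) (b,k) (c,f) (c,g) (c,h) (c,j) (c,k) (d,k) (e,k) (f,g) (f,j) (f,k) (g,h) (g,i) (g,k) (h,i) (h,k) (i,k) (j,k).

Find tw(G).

A width-3 tree decomposition is:
Bags: B1 = {c, g, h, k}  B2 = {a, c, g, k}  B3 = {a, b, g, k}  B4 = {a, b, d, k}  B5 = {a, b, e, k}  B6 = {c, f, g, k}  B7 = {c, f, j, k}  B8 = {g, h, i, k}
Tree: B1–B2, B2–B3, B3–B4, B4–B5, B2–B6, B6–B7, B1–B8
Every bag has size at most 4, so the width is 4 − 1 = 3 and tw(G) ≤ 3. For the lower bound, the 4 vertices {a, b, d, k} are pairwise adjacent, and any tree decomposition puts a clique entirely inside one bag — forcing width ≥ 3. The upper and lower bounds meet at 3, so that is the treewidth.

3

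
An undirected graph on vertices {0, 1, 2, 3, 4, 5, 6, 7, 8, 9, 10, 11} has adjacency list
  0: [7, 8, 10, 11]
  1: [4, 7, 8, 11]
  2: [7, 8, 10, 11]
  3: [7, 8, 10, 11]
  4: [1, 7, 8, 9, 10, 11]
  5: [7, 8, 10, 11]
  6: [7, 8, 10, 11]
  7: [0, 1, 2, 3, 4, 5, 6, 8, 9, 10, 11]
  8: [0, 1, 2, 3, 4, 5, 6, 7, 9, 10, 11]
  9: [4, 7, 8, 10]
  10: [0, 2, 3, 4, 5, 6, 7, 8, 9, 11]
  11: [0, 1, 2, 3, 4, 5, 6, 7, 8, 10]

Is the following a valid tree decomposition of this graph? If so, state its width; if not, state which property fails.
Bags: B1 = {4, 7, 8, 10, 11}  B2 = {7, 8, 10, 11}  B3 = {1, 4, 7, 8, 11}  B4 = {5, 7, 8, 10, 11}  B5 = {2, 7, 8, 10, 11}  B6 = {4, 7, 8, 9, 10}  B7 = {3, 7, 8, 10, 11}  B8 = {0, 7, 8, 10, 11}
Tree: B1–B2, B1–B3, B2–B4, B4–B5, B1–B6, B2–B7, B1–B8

No — vertex 6 appears in no bag.

A tree decomposition must satisfy three properties: every vertex lies in some bag; for every edge, both endpoints lie together in some bag; and for every vertex, the bags containing it form a connected subtree. Here vertex 6 appears in no bag, so the decomposition is invalid.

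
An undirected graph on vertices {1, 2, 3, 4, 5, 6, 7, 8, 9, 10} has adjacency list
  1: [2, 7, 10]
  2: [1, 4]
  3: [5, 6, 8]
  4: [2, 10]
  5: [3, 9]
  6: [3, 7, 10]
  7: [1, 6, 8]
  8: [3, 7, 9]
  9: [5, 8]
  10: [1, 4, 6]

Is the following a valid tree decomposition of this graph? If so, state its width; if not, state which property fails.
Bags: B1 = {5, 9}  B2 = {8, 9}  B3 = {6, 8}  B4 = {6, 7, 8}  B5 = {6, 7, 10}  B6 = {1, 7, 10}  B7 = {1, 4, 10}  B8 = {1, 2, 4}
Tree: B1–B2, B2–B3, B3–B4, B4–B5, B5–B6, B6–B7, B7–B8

No — vertex 3 appears in no bag.

A tree decomposition must satisfy three properties: every vertex lies in some bag; for every edge, both endpoints lie together in some bag; and for every vertex, the bags containing it form a connected subtree. Here vertex 3 appears in no bag, so the decomposition is invalid.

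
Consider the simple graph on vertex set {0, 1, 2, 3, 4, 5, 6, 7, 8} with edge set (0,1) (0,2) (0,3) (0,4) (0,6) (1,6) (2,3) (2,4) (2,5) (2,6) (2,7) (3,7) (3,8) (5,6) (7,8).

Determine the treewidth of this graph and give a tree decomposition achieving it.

Treewidth 2.
One such decomposition:
Bags: B1 = {0, 2, 6}  B2 = {0, 2, 3}  B3 = {2, 3, 7}  B4 = {0, 1, 6}  B5 = {0, 2, 4}  B6 = {2, 5, 6}  B7 = {3, 7, 8}
Tree: B1–B2, B2–B3, B1–B4, B1–B5, B1–B6, B3–B7

Every bag has size at most 3, so the width is 3 − 1 = 2 and tw(G) ≤ 2. For the lower bound, the 3 vertices {3, 7, 8} are pairwise adjacent, and any tree decomposition puts a clique entirely inside one bag — forcing width ≥ 2. Hence tw(G) = 2 exactly.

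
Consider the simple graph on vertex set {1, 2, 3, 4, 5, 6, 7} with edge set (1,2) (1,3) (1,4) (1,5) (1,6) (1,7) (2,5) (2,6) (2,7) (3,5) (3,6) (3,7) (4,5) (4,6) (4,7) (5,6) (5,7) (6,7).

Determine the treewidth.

4

A width-4 tree decomposition is:
Bags: B1 = {1, 4, 5, 6, 7}  B2 = {1, 2, 5, 6, 7}  B3 = {1, 3, 5, 6, 7}
Tree: B1–B2, B1–B3
Each bag holds 5 vertices, so the decomposition has width 4, which upper-bounds the treewidth. Conversely, {1, 2, 5, 6, 7} is a clique of size 5, and the vertices of any clique must share a bag in every tree decomposition; so some bag has ≥ 5 vertices and tw(G) ≥ 4. Hence tw(G) = 4 exactly.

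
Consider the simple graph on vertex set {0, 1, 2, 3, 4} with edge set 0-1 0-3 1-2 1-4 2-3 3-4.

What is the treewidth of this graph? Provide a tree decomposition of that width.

Treewidth 2.
Bags: B1 = {1, 3, 4}  B2 = {0, 1, 3}  B3 = {1, 2, 3}
Tree: B1–B2, B2–B3

Every bag has size at most 3, so the width is 3 − 1 = 2 and tw(G) ≤ 2. Since 1–4–3–0–1 is a cycle in G, G is not acyclic. Forests are exactly the graphs of treewidth ≤ 1, so tw(G) ≥ 2. The upper and lower bounds meet at 2, so that is the treewidth.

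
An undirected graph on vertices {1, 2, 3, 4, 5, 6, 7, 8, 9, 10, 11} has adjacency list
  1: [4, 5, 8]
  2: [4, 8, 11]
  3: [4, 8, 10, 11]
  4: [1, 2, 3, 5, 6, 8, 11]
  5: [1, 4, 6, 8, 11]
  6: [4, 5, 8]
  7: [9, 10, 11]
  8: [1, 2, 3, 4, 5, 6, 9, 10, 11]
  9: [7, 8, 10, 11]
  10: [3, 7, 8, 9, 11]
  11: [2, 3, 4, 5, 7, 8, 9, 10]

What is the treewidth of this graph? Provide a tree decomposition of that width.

The largest bag has 4 vertices, giving width 3; this decomposition certifies tw(G) ≤ 3. Conversely, {8, 9, 10, 11} is a clique of size 4, and the vertices of any clique must share a bag in every tree decomposition; so some bag has ≥ 4 vertices and tw(G) ≥ 3. Combining the bounds, tw(G) = 3.

Treewidth 3.
One such decomposition:
Bags: B1 = {4, 5, 6, 8}  B2 = {1, 4, 5, 8}  B3 = {4, 5, 8, 11}  B4 = {3, 4, 8, 11}  B5 = {2, 4, 8, 11}  B6 = {3, 8, 10, 11}  B7 = {8, 9, 10, 11}  B8 = {7, 9, 10, 11}
Tree: B1–B2, B1–B3, B3–B4, B4–B5, B4–B6, B6–B7, B7–B8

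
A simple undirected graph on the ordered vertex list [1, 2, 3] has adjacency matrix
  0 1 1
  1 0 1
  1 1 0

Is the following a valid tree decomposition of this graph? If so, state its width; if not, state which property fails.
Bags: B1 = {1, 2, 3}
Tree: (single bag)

Yes; width 2.

Vertex coverage: the bags together contain {1, 2, 3}, the full vertex set. Edge coverage: each edge of G has both endpoints in at least one bag. Running intersection: for every vertex, the bags containing it form a connected subtree. All three properties hold, so this is a valid tree decomposition of width max|bag| − 1 = 2, and hence tw(G) ≤ 2.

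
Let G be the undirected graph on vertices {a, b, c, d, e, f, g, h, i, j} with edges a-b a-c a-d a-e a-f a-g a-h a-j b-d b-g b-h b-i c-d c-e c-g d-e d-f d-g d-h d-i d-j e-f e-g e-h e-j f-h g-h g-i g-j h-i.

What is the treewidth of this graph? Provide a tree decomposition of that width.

Every bag has size at most 5, so the width is 5 − 1 = 4 and tw(G) ≤ 4. Conversely, {a, d, e, g, j} is a clique of size 5, and the vertices of any clique must share a bag in every tree decomposition; so some bag has ≥ 5 vertices and tw(G) ≥ 4. Therefore the treewidth is 4.

Treewidth 4.
One such decomposition:
Bags: B1 = {a, b, d, g, h}  B2 = {a, d, e, g, h}  B3 = {b, d, g, h, i}  B4 = {a, d, e, f, h}  B5 = {a, c, d, e, g}  B6 = {a, d, e, g, j}
Tree: B1–B2, B1–B3, B2–B4, B2–B5, B2–B6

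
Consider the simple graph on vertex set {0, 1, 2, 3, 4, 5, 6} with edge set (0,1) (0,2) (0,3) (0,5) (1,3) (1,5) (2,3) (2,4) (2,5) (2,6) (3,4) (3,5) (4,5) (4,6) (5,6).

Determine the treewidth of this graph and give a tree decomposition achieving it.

Every bag has size at most 4, so the width is 4 − 1 = 3 and tw(G) ≤ 3. On the other hand G contains the 4-clique {0, 1, 3, 5}. A clique must lie in a single bag of any decomposition, so no decomposition can have width below 3. Combining the bounds, tw(G) = 3.

Treewidth 3.
One optimal decomposition is:
Bags: B1 = {0, 2, 3, 5}  B2 = {0, 1, 3, 5}  B3 = {2, 3, 4, 5}  B4 = {2, 4, 5, 6}
Tree: B1–B2, B1–B3, B3–B4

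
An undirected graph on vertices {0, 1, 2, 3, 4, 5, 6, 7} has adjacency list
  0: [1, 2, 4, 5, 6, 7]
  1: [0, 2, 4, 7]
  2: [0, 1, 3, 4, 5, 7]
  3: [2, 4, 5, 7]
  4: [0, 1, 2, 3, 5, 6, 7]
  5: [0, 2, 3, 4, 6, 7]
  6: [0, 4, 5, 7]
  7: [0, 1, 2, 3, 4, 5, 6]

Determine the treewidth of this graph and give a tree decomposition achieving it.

The largest bag has 5 vertices, giving width 4; this decomposition certifies tw(G) ≤ 4. On the other hand G contains the 5-clique {0, 1, 2, 4, 7}. A clique must lie in a single bag of any decomposition, so no decomposition can have width below 4. Hence tw(G) = 4 exactly.

Treewidth 4.
One optimal decomposition is:
Bags: B1 = {0, 4, 5, 6, 7}  B2 = {0, 2, 4, 5, 7}  B3 = {2, 3, 4, 5, 7}  B4 = {0, 1, 2, 4, 7}
Tree: B1–B2, B2–B3, B2–B4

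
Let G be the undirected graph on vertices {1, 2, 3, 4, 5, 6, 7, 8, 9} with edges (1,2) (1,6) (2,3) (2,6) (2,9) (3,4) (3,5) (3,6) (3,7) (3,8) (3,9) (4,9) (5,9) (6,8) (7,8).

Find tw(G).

A width-2 tree decomposition is:
Bags: B1 = {2, 3, 9}  B2 = {3, 4, 9}  B3 = {2, 3, 6}  B4 = {3, 5, 9}  B5 = {3, 6, 8}  B6 = {3, 7, 8}  B7 = {1, 2, 6}
Tree: B1–B2, B1–B3, B1–B4, B3–B5, B5–B6, B3–B7
Every bag has size at most 3, so the width is 3 − 1 = 2 and tw(G) ≤ 2. On the other hand G contains the 3-clique {1, 2, 6}. A clique must lie in a single bag of any decomposition, so no decomposition can have width below 2. The upper and lower bounds meet at 2, so that is the treewidth.

2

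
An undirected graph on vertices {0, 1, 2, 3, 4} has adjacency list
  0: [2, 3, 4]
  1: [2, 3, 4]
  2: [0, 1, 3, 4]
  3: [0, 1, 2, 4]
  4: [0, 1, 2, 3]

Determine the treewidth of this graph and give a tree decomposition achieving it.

Treewidth 3.
One optimal decomposition is:
Bags: B1 = {0, 2, 3, 4}  B2 = {1, 2, 3, 4}
Tree: B1–B2

Each bag holds 4 vertices, so the decomposition has width 3, which upper-bounds the treewidth. On the other hand G contains the 4-clique {0, 2, 3, 4}. A clique must lie in a single bag of any decomposition, so no decomposition can have width below 3. Combining the bounds, tw(G) = 3.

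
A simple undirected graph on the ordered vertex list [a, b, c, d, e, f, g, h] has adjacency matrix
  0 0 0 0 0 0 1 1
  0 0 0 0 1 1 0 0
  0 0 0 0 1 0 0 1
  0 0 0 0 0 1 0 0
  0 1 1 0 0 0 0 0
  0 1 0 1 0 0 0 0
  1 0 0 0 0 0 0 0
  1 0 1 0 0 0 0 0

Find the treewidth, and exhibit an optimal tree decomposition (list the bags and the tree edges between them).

Treewidth 1.
One optimal decomposition is:
Bags: B1 = {a, g}  B2 = {a, h}  B3 = {c, h}  B4 = {c, e}  B5 = {b, e}  B6 = {b, f}  B7 = {d, f}
Tree: B1–B2, B2–B3, B3–B4, B4–B5, B5–B6, B6–B7

The largest bag has 2 vertices, giving width 1; this decomposition certifies tw(G) ≤ 1. Since G has at least one edge (e.g. g–a), it is not an edgeless graph, so tw(G) ≥ 1. Combining the bounds, tw(G) = 1.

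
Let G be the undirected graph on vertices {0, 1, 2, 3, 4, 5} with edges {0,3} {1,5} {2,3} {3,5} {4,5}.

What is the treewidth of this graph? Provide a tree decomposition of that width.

The largest bag has 2 vertices, giving width 1; this decomposition certifies tw(G) ≤ 1. Since G has at least one edge (e.g. 4–5), it is not an edgeless graph, so tw(G) ≥ 1. The upper and lower bounds meet at 1, so that is the treewidth.

Treewidth 1.
One such decomposition:
Bags: B1 = {4, 5}  B2 = {3, 5}  B3 = {2, 3}  B4 = {1, 5}  B5 = {0, 3}
Tree: B1–B2, B2–B3, B2–B4, B2–B5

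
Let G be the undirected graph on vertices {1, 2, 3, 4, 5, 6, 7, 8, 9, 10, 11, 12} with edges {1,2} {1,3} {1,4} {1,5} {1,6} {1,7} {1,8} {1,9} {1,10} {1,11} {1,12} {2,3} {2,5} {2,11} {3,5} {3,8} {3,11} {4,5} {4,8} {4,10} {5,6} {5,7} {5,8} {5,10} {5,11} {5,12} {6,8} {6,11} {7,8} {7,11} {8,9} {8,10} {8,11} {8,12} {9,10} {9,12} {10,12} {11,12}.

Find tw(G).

A width-4 tree decomposition is:
Bags: B1 = {1, 5, 8, 10, 12}  B2 = {1, 4, 5, 8, 10}  B3 = {1, 8, 9, 10, 12}  B4 = {1, 5, 8, 11, 12}  B5 = {1, 5, 7, 8, 11}  B6 = {1, 3, 5, 8, 11}  B7 = {1, 2, 3, 5, 11}  B8 = {1, 5, 6, 8, 11}
Tree: B1–B2, B1–B3, B1–B4, B4–B5, B5–B6, B6–B7, B5–B8
Every bag has size at most 5, so the width is 5 − 1 = 4 and tw(G) ≤ 4. Conversely, {1, 8, 9, 10, 12} is a clique of size 5, and the vertices of any clique must share a bag in every tree decomposition; so some bag has ≥ 5 vertices and tw(G) ≥ 4. Therefore the treewidth is 4.

4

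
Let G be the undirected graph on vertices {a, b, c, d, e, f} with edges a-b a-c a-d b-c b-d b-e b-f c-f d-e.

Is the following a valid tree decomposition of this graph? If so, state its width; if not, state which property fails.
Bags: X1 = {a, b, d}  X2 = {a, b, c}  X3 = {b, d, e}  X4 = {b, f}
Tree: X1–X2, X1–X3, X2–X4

No — edge (c,f) lies in no bag.

A tree decomposition must satisfy three properties: every vertex lies in some bag; for every edge, both endpoints lie together in some bag; and for every vertex, the bags containing it form a connected subtree. Here edge (c,f) lies in no bag, so the decomposition is invalid.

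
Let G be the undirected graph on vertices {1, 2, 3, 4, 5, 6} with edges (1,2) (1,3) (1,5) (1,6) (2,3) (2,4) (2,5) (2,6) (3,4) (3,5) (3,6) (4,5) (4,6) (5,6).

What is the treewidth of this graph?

A width-4 tree decomposition is:
Bags: B1 = {1, 2, 3, 5, 6}  B2 = {2, 3, 4, 5, 6}
Tree: B1–B2
The largest bag has 5 vertices, giving width 4; this decomposition certifies tw(G) ≤ 4. For the lower bound, the 5 vertices {1, 2, 3, 5, 6} are pairwise adjacent, and any tree decomposition puts a clique entirely inside one bag — forcing width ≥ 4. The upper and lower bounds meet at 4, so that is the treewidth.

4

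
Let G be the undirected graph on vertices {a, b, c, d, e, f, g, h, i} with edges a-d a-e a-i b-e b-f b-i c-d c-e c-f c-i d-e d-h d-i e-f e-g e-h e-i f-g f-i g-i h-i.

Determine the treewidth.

3

A width-3 tree decomposition is:
Bags: B1 = {a, d, e, i}  B2 = {d, e, h, i}  B3 = {c, d, e, i}  B4 = {c, e, f, i}  B5 = {b, e, f, i}  B6 = {e, f, g, i}
Tree: B1–B2, B2–B3, B3–B4, B4–B5, B4–B6
Each bag holds 4 vertices, so the decomposition has width 3, which upper-bounds the treewidth. Conversely, {d, e, h, i} is a clique of size 4, and the vertices of any clique must share a bag in every tree decomposition; so some bag has ≥ 4 vertices and tw(G) ≥ 3. The upper and lower bounds meet at 3, so that is the treewidth.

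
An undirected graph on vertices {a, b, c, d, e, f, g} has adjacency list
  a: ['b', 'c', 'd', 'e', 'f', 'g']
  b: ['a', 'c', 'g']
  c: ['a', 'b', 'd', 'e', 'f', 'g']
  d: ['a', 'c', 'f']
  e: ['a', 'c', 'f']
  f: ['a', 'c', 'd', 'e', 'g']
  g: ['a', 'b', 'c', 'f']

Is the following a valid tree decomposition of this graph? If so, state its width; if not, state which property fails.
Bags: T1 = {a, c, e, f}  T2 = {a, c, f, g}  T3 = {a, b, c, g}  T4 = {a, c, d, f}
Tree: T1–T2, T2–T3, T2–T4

Yes; width 3.

Every vertex of G appears in some bag (union = {a, b, c, d, e, f, g}); every edge is covered by a bag; and for each vertex v the set of bags containing v is connected in the bag tree. The decomposition is therefore valid. The largest bag has 4 vertices, so the width is 3.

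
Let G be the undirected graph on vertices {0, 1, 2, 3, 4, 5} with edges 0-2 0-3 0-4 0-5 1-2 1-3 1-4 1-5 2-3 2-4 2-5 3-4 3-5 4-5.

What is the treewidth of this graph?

A width-4 tree decomposition is:
Bags: B1 = {1, 2, 3, 4, 5}  B2 = {0, 2, 3, 4, 5}
Tree: B1–B2
Every bag has size at most 5, so the width is 5 − 1 = 4 and tw(G) ≤ 4. On the other hand G contains the 5-clique {0, 2, 3, 4, 5}. A clique must lie in a single bag of any decomposition, so no decomposition can have width below 4. The upper and lower bounds meet at 4, so that is the treewidth.

4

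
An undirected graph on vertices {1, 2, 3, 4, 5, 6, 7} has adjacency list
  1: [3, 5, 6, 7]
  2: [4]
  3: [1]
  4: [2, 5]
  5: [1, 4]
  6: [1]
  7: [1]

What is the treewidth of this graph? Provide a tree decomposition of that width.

Treewidth 1.
Bags: B1 = {1, 7}  B2 = {1, 3}  B3 = {1, 6}  B4 = {1, 5}  B5 = {4, 5}  B6 = {2, 4}
Tree: B1–B2, B1–B3, B2–B4, B4–B5, B5–B6

Each bag holds 2 vertices, so the decomposition has width 1, which upper-bounds the treewidth. G has an edge, so its treewidth is at least 1. Hence tw(G) = 1 exactly.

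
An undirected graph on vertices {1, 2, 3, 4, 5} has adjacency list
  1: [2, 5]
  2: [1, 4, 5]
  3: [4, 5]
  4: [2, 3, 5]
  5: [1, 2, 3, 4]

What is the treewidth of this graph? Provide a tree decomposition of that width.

The largest bag has 3 vertices, giving width 2; this decomposition certifies tw(G) ≤ 2. For the lower bound, the 3 vertices {1, 2, 5} are pairwise adjacent, and any tree decomposition puts a clique entirely inside one bag — forcing width ≥ 2. Combining the bounds, tw(G) = 2.

Treewidth 2.
One such decomposition:
Bags: B1 = {3, 4, 5}  B2 = {2, 4, 5}  B3 = {1, 2, 5}
Tree: B1–B2, B2–B3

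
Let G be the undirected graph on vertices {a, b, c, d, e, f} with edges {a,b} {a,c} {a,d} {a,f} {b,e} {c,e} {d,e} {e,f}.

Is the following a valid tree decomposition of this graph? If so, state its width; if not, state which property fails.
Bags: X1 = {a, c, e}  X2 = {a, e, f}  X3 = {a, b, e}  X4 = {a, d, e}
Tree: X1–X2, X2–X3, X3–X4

Checking the three conditions: (i) the bags cover all of {a, b, c, d, e, f}; (ii) for each edge, some bag contains both endpoints; (iii) the bags containing any fixed vertex form a subtree. All hold, so the decomposition is valid with width 3 − 1 = 2.

Yes; width 2.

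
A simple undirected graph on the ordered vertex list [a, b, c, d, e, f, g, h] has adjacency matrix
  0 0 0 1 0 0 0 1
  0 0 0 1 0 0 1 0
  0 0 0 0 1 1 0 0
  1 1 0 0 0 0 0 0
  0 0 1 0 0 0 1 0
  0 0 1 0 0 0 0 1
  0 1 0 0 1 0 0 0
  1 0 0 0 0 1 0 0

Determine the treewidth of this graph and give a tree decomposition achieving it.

Each bag holds 3 vertices, so the decomposition has width 2, which upper-bounds the treewidth. Since a–d–b–g–e–c–f–h–a is a cycle in G, G is not acyclic. Forests are exactly the graphs of treewidth ≤ 1, so tw(G) ≥ 2. Therefore the treewidth is 2.

Treewidth 2.
Bags: B1 = {a, b, d}  B2 = {a, b, g}  B3 = {a, e, g}  B4 = {a, c, e}  B5 = {a, c, f}  B6 = {a, f, h}
Tree: B1–B2, B2–B3, B3–B4, B4–B5, B5–B6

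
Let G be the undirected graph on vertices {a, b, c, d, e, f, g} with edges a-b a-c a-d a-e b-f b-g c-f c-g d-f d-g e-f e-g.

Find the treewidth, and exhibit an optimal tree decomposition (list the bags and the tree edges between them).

Treewidth 3.
One such decomposition:
Bags: B1 = {a, c, f, g}  B2 = {a, e, f, g}  B3 = {a, b, f, g}  B4 = {a, d, f, g}
Tree: B1–B2, B2–B3, B3–B4

The largest bag has 4 vertices, giving width 3; this decomposition certifies tw(G) ≤ 3. For the lower bound: the 4 vertex sets {c,g}, {a,e}, {f}, {b} are disjoint, each induces a connected subgraph, and every pair is joined by at least one edge of G. Contracting each set to a single vertex therefore yields K_{4} as a minor, and since treewidth is minor-monotone, tw(G) ≥ tw(K_{4}) = 3. The upper and lower bounds meet at 3, so that is the treewidth.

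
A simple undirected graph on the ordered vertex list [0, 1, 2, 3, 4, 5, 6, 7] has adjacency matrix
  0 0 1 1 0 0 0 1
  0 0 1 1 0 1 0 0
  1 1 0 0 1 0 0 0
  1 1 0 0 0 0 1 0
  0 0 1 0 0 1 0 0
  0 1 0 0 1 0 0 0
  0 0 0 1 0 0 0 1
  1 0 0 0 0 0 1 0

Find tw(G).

A width-2 tree decomposition is:
Bags: B1 = {2, 4, 5}  B2 = {1, 2, 5}  B3 = {0, 1, 2}  B4 = {0, 1, 3}  B5 = {0, 3, 7}  B6 = {3, 6, 7}
Tree: B1–B2, B2–B3, B3–B4, B4–B5, B5–B6
Every bag has size at most 3, so the width is 3 − 1 = 2 and tw(G) ≤ 2. Since 4–5–1–2–4 is a cycle in G, G is not acyclic. Forests are exactly the graphs of treewidth ≤ 1, so tw(G) ≥ 2. Therefore the treewidth is 2.

2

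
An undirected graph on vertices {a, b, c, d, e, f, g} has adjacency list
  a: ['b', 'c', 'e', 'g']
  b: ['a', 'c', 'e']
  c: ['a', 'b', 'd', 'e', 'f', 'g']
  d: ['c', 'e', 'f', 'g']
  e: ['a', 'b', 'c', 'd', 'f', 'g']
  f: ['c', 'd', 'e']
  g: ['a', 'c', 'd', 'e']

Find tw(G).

3

A width-3 tree decomposition is:
Bags: B1 = {c, d, e, g}  B2 = {a, c, e, g}  B3 = {c, d, e, f}  B4 = {a, b, c, e}
Tree: B1–B2, B1–B3, B2–B4
The largest bag has 4 vertices, giving width 3; this decomposition certifies tw(G) ≤ 3. On the other hand G contains the 4-clique {c, d, e, g}. A clique must lie in a single bag of any decomposition, so no decomposition can have width below 3. The upper and lower bounds meet at 3, so that is the treewidth.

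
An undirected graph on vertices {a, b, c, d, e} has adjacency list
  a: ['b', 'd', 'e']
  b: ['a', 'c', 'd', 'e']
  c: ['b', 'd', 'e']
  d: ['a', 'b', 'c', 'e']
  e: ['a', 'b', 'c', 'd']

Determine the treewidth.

3

A width-3 tree decomposition is:
Bags: B1 = {a, b, d, e}  B2 = {b, c, d, e}
Tree: B1–B2
The largest bag has 4 vertices, giving width 3; this decomposition certifies tw(G) ≤ 3. On the other hand G contains the 4-clique {b, c, d, e}. A clique must lie in a single bag of any decomposition, so no decomposition can have width below 3. The upper and lower bounds meet at 3, so that is the treewidth.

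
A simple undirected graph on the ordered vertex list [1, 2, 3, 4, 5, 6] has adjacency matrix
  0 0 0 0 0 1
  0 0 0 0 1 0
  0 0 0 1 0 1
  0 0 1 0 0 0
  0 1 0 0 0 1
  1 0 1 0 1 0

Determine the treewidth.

1

A width-1 tree decomposition is:
Bags: B1 = {3, 6}  B2 = {3, 4}  B3 = {1, 6}  B4 = {5, 6}  B5 = {2, 5}
Tree: B1–B2, B1–B3, B1–B4, B4–B5
The largest bag has 2 vertices, giving width 1; this decomposition certifies tw(G) ≤ 1. Any graph with an edge has treewidth ≥ 1, and G has the edge 3–6. The upper and lower bounds meet at 1, so that is the treewidth.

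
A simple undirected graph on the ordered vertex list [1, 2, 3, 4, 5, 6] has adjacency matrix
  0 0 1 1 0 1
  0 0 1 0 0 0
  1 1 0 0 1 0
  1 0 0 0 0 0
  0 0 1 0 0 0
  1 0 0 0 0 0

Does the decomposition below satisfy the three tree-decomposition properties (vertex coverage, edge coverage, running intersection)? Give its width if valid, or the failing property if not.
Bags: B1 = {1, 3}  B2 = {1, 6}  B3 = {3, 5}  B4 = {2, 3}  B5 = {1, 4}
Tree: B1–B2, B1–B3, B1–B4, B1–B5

Yes; width 1.

Checking the three conditions: (i) the bags cover all of {1, 2, 3, 4, 5, 6}; (ii) for each edge, some bag contains both endpoints; (iii) the bags containing any fixed vertex form a subtree. All hold, so the decomposition is valid with width 2 − 1 = 1.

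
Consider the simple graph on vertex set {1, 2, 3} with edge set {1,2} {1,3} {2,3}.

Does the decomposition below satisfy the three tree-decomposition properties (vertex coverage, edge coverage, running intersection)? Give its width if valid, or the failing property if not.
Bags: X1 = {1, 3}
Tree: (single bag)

A tree decomposition must satisfy three properties: every vertex lies in some bag; for every edge, both endpoints lie together in some bag; and for every vertex, the bags containing it form a connected subtree. Here vertex 2 appears in no bag, so the decomposition is invalid.

No — vertex 2 appears in no bag.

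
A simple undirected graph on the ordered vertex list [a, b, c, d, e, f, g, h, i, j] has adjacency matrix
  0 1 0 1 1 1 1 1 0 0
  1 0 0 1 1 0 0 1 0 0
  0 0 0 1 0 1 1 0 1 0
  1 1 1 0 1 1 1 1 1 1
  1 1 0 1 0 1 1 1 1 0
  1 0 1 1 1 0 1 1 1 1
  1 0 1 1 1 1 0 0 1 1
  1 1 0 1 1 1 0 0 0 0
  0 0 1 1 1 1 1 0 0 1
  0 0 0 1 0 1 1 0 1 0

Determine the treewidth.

4

A width-4 tree decomposition is:
Bags: B1 = {d, e, f, g, i}  B2 = {d, f, g, i, j}  B3 = {c, d, f, g, i}  B4 = {a, d, e, f, g}  B5 = {a, d, e, f, h}  B6 = {a, b, d, e, h}
Tree: B1–B2, B1–B3, B1–B4, B4–B5, B5–B6
Each bag holds 5 vertices, so the decomposition has width 4, which upper-bounds the treewidth. Conversely, {a, d, e, f, g} is a clique of size 5, and the vertices of any clique must share a bag in every tree decomposition; so some bag has ≥ 5 vertices and tw(G) ≥ 4. The upper and lower bounds meet at 4, so that is the treewidth.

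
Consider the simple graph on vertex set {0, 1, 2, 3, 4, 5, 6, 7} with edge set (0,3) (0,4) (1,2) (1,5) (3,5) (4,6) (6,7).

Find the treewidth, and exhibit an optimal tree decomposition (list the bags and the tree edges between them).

Every bag has size at most 2, so the width is 2 − 1 = 1 and tw(G) ≤ 1. Since G has at least one edge (e.g. 2–1), it is not an edgeless graph, so tw(G) ≥ 1. Therefore the treewidth is 1.

Treewidth 1.
Bags: B1 = {1, 2}  B2 = {1, 5}  B3 = {3, 5}  B4 = {0, 3}  B5 = {0, 4}  B6 = {4, 6}  B7 = {6, 7}
Tree: B1–B2, B2–B3, B3–B4, B4–B5, B5–B6, B6–B7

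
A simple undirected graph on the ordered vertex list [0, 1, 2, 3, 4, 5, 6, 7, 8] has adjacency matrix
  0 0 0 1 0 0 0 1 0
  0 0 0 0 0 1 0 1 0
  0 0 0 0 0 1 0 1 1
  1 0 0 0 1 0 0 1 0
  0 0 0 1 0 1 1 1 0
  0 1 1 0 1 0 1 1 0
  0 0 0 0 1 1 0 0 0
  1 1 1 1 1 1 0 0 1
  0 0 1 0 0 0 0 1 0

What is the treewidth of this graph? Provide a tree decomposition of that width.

Each bag holds 3 vertices, so the decomposition has width 2, which upper-bounds the treewidth. On the other hand G contains the 3-clique {4, 5, 6}. A clique must lie in a single bag of any decomposition, so no decomposition can have width below 2. Combining the bounds, tw(G) = 2.

Treewidth 2.
One optimal decomposition is:
Bags: B1 = {2, 5, 7}  B2 = {4, 5, 7}  B3 = {3, 4, 7}  B4 = {1, 5, 7}  B5 = {2, 7, 8}  B6 = {4, 5, 6}  B7 = {0, 3, 7}
Tree: B1–B2, B2–B3, B1–B4, B1–B5, B2–B6, B3–B7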